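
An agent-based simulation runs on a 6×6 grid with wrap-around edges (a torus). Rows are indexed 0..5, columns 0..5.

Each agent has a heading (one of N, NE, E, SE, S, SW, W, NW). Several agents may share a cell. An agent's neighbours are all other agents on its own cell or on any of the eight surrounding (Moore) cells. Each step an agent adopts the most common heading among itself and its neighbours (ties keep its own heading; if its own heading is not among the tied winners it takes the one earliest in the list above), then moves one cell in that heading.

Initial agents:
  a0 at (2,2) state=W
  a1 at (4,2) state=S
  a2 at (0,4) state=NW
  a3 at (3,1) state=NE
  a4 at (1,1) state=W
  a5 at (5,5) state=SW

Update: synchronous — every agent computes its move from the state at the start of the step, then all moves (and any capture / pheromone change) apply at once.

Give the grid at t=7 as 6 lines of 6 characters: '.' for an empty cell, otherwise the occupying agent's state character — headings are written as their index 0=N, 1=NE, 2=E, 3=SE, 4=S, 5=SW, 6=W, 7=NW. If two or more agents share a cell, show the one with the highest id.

t=1: a0@(2,1):W a1@(5,2):S a2@(5,3):NW a3@(2,2):NE a4@(1,0):W a5@(0,4):SW
t=2: a0@(2,0):W a1@(0,2):S a2@(4,2):NW a3@(1,3):NE a4@(1,5):W a5@(1,3):SW
t=3: a0@(2,5):W a1@(1,2):S a2@(3,1):NW a3@(0,4):NE a4@(1,4):W a5@(2,2):SW
t=4: a0@(2,4):W a1@(2,2):S a2@(2,0):NW a3@(5,5):NE a4@(1,3):W a5@(3,1):SW
t=5: a0@(2,3):W a1@(3,2):S a2@(1,5):NW a3@(4,0):NE a4@(1,2):W a5@(4,0):SW
t=6: a0@(2,2):W a1@(4,2):S a2@(0,4):NW a3@(3,1):NE a4@(1,1):W a5@(5,5):SW
t=7: a0@(2,1):W a1@(5,2):S a2@(5,3):NW a3@(2,2):NE a4@(1,0):W a5@(0,4):SW

....5.
6.....
.61...
......
......
..47..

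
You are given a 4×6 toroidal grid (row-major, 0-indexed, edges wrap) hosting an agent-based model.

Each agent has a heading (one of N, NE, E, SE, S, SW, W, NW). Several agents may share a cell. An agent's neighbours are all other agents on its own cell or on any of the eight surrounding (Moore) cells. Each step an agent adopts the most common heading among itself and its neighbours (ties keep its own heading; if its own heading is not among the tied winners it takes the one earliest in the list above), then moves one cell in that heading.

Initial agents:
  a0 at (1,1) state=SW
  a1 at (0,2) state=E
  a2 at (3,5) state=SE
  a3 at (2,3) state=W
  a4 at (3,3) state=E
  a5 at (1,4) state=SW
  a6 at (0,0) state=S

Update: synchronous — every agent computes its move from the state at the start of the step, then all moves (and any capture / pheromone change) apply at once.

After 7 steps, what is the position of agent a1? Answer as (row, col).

(0, 3)

t=1: a0@(2,0):SW a1@(0,3):E a2@(0,0):SE a3@(2,2):W a4@(3,4):E a5@(2,3):SW a6@(1,0):S
t=2: a0@(3,5):SW a1@(0,4):E a2@(1,1):SE a3@(2,1):W a4@(3,5):E a5@(3,2):SW a6@(2,0):S
t=3: a0@(3,0):E a1@(0,5):E a2@(2,2):SE a3@(2,0):W a4@(3,0):E a5@(0,1):SW a6@(3,0):S
t=4: a0@(3,1):E a1@(0,0):E a2@(3,3):SE a3@(2,1):E a4@(3,1):E a5@(0,2):E a6@(3,1):E
t=5: a0@(3,2):E a1@(0,1):E a2@(0,4):SE a3@(2,2):E a4@(3,2):E a5@(0,3):E a6@(3,2):E
t=6: a0@(3,3):E a1@(0,2):E a2@(1,5):SE a3@(2,3):E a4@(3,3):E a5@(0,4):E a6@(3,3):E
t=7: a0@(3,4):E a1@(0,3):E a2@(2,0):SE a3@(2,4):E a4@(3,4):E a5@(0,5):E a6@(3,4):E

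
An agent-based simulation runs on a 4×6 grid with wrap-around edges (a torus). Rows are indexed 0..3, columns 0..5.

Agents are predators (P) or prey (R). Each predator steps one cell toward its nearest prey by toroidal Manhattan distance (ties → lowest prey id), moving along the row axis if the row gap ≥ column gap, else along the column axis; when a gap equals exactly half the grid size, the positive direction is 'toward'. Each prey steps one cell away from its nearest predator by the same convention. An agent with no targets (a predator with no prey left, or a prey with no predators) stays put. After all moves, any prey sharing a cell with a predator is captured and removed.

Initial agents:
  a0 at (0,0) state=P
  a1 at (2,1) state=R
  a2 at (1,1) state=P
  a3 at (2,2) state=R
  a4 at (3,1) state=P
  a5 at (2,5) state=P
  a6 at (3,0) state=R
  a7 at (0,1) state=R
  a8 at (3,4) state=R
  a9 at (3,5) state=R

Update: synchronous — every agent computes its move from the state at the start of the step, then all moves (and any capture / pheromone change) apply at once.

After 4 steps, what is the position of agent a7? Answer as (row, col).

t=1: a0@(3,0):P a1@(3,1):R a2@(2,1):P a3@(3,2):R a4@(2,1):P a5@(3,5):P a6@(2,0):R a7@(0,2):R a8@(0,4):R a9@(0,5):R
t=2: a0@(3,1):P a1@(3,2):R a2@(3,1):P a3@(3,3):R a4@(3,1):P a5@(0,5):P a6@(1,0):R a7@(0,3):R a8@(1,4):R a9@(1,5):R
t=3: a0@(3,2):P a1@(3,3):R a2@(3,2):P a3@(3,4):R a4@(3,2):P a5@(1,5):P a6@(2,0):R a7@(0,2):R a8@(2,4):R a9@(2,5):R
t=4: a0@(3,3):P a1@(3,4):R a2@(3,3):P a3@(3,5):R a4@(3,3):P a5@(2,5):P a6@(3,0):R a7@(1,2):R a8@(3,4):R a9@(3,5):R

(1, 2)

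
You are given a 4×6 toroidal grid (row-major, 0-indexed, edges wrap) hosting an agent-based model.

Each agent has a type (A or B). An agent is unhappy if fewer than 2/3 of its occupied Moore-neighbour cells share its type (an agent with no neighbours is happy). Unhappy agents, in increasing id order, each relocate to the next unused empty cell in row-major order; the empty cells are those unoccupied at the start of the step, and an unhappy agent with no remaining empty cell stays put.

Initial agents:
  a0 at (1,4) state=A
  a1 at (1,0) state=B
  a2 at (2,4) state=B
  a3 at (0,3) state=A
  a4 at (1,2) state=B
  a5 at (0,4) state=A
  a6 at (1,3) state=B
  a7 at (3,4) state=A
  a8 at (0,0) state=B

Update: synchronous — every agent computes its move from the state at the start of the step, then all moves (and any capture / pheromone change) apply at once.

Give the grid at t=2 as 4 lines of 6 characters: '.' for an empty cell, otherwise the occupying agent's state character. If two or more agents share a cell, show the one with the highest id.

...AA.
.BBBA.
BB....
....A.

t=1: a0@(0,1):A a1@(1,0):B a2@(0,2):B a3@(0,5):A a4@(1,1):B a5@(0,4):A a6@(1,5):B a7@(3,4):A a8@(0,0):B
t=2: a0@(0,3):A a1@(1,2):B a2@(1,3):B a3@(1,4):A a4@(1,1):B a5@(0,4):A a6@(2,0):B a7@(3,4):A a8@(2,1):B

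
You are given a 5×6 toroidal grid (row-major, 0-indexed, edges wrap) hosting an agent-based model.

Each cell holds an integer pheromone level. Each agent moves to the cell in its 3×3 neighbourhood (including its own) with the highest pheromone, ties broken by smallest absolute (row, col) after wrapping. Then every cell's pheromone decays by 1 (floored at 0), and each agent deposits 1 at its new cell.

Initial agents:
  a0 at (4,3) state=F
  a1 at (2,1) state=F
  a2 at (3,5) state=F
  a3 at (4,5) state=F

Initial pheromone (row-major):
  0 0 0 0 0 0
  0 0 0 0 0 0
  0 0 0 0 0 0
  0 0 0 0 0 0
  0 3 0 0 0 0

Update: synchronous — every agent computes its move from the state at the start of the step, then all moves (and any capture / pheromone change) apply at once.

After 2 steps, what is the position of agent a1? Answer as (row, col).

t=1: a0@(0,2) a1@(1,0) a2@(2,0) a3@(0,0) | pheromone: 1 0 1 0 0 0 / 1 0 0 0 0 0 / 1 0 0 0 0 0 / 0 0 0 0 0 0 / 0 2 0 0 0 0
t=2: a0@(4,1) a1@(0,0) a2@(1,0) a3@(4,1) | pheromone: 1 0 0 0 0 0 / 1 0 0 0 0 0 / 0 0 0 0 0 0 / 0 0 0 0 0 0 / 0 3 0 0 0 0

(0, 0)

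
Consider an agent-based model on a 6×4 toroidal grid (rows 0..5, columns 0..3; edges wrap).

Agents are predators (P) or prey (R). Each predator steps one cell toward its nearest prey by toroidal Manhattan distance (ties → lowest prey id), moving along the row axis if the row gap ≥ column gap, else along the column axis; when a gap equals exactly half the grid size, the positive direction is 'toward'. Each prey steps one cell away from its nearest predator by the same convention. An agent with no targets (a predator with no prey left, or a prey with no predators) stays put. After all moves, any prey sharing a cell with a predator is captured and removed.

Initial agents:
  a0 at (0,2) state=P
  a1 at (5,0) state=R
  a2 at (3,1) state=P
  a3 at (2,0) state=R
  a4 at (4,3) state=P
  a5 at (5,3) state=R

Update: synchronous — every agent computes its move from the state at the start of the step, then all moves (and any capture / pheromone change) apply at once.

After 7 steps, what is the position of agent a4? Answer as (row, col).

(0, 0)

t=1: a0@(5,2):P a1@(0,0):R a2@(2,1):P a3@(1,0):R a4@(5,3):P a5@(0,3):R
t=2: a0@(0,2):P a1@(1,0):R a2@(1,1):P a3@(0,0):R a4@(0,3):P a5@(1,3):R
t=3: a0@(0,3):P a1@(1,3):R a2@(1,0):P a3@(0,1):R a4@(0,0):P a5@(2,3):R
t=4: a0@(1,3):P a1@(2,3):R a2@(1,3):P a3@(0,2):R a4@(0,1):P a5@(3,3):R
t=5: a0@(2,3):P a1@(3,3):R a2@(2,3):P a3@(0,3):R a4@(0,2):P a5@(4,3):R
t=6: a0@(3,3):P a1@(4,3):R a2@(3,3):P a3@(0,0):R a4@(0,3):P a5@(5,3):R
t=7: a0@(4,3):P a1@(5,3):R a2@(4,3):P a3@(0,1):R a4@(0,0):P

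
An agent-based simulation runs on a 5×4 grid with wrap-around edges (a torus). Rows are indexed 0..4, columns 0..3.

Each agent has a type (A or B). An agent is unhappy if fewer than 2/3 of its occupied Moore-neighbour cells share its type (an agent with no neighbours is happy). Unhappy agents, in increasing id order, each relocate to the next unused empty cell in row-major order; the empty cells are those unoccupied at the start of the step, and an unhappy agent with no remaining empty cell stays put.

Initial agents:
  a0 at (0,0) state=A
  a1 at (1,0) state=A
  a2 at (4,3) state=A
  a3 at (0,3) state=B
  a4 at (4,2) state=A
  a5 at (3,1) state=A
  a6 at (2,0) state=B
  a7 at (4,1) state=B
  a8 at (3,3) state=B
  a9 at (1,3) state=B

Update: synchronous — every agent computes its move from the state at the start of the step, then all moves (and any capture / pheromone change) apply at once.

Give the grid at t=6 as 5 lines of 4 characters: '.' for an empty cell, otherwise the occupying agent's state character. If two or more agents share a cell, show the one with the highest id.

.AAA
A.AB
B..B
..BB
....

t=1: a0@(0,1):A a1@(0,2):A a2@(1,1):A a3@(1,2):B a4@(2,1):A a5@(2,2):A a6@(2,3):B a7@(3,0):B a8@(3,2):B a9@(4,0):B
t=2: a0@(0,0):A a1@(0,2):A a2@(1,1):A a3@(0,3):B a4@(1,0):A a5@(1,3):A a6@(2,3):B a7@(3,0):B a8@(2,0):B a9@(3,1):B
t=3: a0@(0,0):A a1@(0,2):A a2@(1,1):A a3@(0,1):B a4@(1,2):A a5@(2,1):A a6@(2,2):B a7@(3,0):B a8@(3,2):B a9@(3,1):B
t=4: a0@(0,3):A a1@(0,2):A a2@(1,1):A a3@(1,0):B a4@(1,3):A a5@(2,0):A a6@(2,3):B a7@(3,3):B a8@(3,2):B a9@(3,1):B
t=5: a0@(0,3):A a1@(0,2):A a2@(1,1):A a3@(0,0):B a4@(0,1):A a5@(1,2):A a6@(2,1):B a7@(3,3):B a8@(3,2):B a9@(2,2):B
t=6: a0@(0,3):A a1@(0,2):A a2@(1,0):A a3@(1,3):B a4@(0,1):A a5@(1,2):A a6@(2,0):B a7@(3,3):B a8@(3,2):B a9@(2,3):B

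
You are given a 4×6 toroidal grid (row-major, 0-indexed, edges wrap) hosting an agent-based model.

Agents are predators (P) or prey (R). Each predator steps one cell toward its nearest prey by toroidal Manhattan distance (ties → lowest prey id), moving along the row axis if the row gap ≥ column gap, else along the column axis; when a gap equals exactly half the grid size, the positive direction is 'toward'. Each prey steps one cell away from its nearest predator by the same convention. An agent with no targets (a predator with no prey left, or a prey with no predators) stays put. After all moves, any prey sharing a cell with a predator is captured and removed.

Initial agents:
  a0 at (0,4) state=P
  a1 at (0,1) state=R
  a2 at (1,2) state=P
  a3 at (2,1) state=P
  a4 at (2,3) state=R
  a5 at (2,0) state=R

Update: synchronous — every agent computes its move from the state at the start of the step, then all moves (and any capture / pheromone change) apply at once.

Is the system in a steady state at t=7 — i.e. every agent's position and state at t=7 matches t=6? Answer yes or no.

t=1: a0@(0,5):P a1@(3,1):R a2@(0,2):P a3@(2,0):P a4@(3,3):R a5@(2,5):R
t=2: a0@(1,5):P a1@(2,1):R a2@(3,2):P a3@(2,5):P a4@(2,3):R a5@(2,4):R
t=3: a0@(2,5):P a1@(1,1):R a2@(2,2):P a3@(2,4):P a4@(1,3):R a5@(2,3):R
t=4: a0@(2,4):P a1@(0,1):R a2@(2,3):P a3@(2,3):P a4@(0,3):R
t=5: a0@(3,4):P a1@(3,1):R a2@(3,3):P a3@(3,3):P
t=6: a0@(3,5):P a1@(3,0):R a2@(3,2):P a3@(3,2):P
t=7: a0@(3,0):P a2@(3,1):P a3@(3,1):P

no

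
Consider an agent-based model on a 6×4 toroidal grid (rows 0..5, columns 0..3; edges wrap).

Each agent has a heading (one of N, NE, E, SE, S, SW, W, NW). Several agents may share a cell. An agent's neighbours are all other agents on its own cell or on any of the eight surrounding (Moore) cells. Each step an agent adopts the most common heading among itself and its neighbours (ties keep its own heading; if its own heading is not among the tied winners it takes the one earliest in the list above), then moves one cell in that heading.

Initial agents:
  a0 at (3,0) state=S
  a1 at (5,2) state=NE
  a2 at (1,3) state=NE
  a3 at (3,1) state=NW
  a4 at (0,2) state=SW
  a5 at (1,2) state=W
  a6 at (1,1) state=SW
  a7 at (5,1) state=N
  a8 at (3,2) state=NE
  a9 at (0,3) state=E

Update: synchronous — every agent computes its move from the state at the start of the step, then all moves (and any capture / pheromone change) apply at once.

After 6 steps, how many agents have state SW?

t=1: a0@(4,0):S a1@(4,3):NE a2@(0,0):NE a3@(2,0):NW a4@(1,1):SW a5@(2,1):SW a6@(2,0):SW a7@(4,1):N a8@(2,3):NE a9@(5,0):NE
t=2: a0@(3,1):NE a1@(3,0):NE a2@(5,1):NE a3@(3,3):SW a4@(2,0):SW a5@(3,0):SW a6@(3,3):SW a7@(3,1):N a8@(1,0):NE a9@(4,1):NE
t=3: a0@(2,2):NE a1@(4,3):SW a2@(4,2):NE a3@(4,2):SW a4@(3,3):SW a5@(4,3):SW a6@(4,2):SW a7@(2,2):NE a8@(0,1):NE a9@(3,2):NE
t=4: a0@(1,3):NE a1@(5,2):SW a2@(5,1):SW a3@(5,1):SW a4@(4,2):SW a5@(5,2):SW a6@(5,1):SW a7@(1,3):NE a8@(5,2):NE a9@(4,1):SW
t=5: a0@(0,0):NE a1@(0,1):SW a2@(0,0):SW a3@(0,0):SW a4@(5,1):SW a5@(0,1):SW a6@(0,0):SW a7@(0,0):NE a8@(0,1):SW a9@(5,0):SW
t=6: a0@(1,3):SW a1@(1,0):SW a2@(1,3):SW a3@(1,3):SW a4@(0,0):SW a5@(1,0):SW a6@(1,3):SW a7@(1,3):SW a8@(1,0):SW a9@(0,3):SW

10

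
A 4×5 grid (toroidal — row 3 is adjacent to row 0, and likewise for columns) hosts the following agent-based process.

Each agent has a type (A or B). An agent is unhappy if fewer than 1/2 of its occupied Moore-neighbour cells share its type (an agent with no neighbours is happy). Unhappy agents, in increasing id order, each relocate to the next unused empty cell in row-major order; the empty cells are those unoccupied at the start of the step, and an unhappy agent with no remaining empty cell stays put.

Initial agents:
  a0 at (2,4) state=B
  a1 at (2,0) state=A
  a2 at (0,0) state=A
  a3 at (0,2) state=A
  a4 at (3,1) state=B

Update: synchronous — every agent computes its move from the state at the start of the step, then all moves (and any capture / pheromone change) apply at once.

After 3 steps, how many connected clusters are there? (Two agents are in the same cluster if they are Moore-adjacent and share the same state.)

t=1: a0@(0,1):B a1@(0,3):A a2@(0,4):A a3@(1,0):A a4@(1,1):B
t=2: a0@(0,1):B a1@(0,3):A a2@(0,4):A a3@(0,0):A a4@(1,1):B
t=3: a0@(0,1):B a1@(0,3):A a2@(0,4):A a3@(0,2):A a4@(1,1):B

2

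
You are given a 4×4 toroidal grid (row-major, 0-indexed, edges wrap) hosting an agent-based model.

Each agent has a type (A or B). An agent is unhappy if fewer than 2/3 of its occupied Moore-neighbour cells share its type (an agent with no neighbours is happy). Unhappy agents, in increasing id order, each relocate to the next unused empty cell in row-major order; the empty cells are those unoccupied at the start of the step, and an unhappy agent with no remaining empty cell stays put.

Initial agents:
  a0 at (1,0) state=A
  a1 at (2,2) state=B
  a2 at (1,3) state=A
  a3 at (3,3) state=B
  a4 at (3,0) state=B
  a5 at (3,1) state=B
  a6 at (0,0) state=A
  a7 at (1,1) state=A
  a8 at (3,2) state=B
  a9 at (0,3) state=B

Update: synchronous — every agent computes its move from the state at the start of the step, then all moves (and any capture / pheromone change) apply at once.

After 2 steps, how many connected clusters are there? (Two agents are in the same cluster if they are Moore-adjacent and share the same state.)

t=1: a0@(1,0):A a1@(0,1):B a2@(0,2):A a3@(3,3):B a4@(3,0):B a5@(3,1):B a6@(1,2):A a7@(1,1):A a8@(3,2):B a9@(2,0):B
t=2: a0@(0,0):A a1@(0,3):B a2@(1,3):A a3@(3,3):B a4@(3,0):B a5@(3,1):B a6@(1,2):A a7@(2,1):A a8@(3,2):B a9@(2,2):B

2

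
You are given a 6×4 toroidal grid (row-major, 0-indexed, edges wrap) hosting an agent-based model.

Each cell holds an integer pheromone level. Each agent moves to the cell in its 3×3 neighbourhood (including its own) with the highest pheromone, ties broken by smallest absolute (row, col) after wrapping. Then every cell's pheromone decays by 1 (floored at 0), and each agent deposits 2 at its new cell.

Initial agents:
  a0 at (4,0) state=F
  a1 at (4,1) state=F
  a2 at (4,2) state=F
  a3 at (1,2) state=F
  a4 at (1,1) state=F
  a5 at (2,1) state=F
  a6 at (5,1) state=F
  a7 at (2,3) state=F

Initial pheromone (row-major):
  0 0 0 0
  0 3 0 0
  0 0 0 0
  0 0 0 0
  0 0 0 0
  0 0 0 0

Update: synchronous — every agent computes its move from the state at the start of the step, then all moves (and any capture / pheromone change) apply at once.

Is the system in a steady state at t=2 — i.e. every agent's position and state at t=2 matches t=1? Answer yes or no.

no

t=1: a0@(3,0) a1@(3,0) a2@(3,1) a3@(1,1) a4@(1,1) a5@(1,1) a6@(0,0) a7@(1,0) | pheromone: 2 0 0 0 / 2 8 0 0 / 0 0 0 0 / 4 2 0 0 / 0 0 0 0 / 0 0 0 0
t=2: a0@(3,0) a1@(3,0) a2@(3,0) a3@(1,1) a4@(1,1) a5@(1,1) a6@(1,1) a7@(1,1) | pheromone: 1 0 0 0 / 1 17 0 0 / 0 0 0 0 / 9 1 0 0 / 0 0 0 0 / 0 0 0 0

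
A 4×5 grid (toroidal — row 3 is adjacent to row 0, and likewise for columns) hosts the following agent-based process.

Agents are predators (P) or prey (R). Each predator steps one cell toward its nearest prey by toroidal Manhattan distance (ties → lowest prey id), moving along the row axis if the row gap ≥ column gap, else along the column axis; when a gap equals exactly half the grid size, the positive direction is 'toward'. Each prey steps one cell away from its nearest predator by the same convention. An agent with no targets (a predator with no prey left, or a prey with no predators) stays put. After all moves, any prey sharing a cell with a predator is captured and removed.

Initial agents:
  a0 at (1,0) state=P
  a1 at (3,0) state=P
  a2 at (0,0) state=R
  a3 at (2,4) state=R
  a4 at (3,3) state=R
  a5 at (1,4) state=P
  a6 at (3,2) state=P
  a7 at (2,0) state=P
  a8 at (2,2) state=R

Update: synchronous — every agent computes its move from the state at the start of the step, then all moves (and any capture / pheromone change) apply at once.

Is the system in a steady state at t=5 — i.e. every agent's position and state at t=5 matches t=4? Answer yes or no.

t=1: a0@(0,0):P a1@(0,0):P a2@(3,0):R a3@(3,4):R a4@(3,4):R a5@(2,4):P a6@(3,3):P a7@(2,4):P a8@(1,2):R
t=2: a0@(3,0):P a1@(3,0):P a2@(2,0):R a3@(0,4):R a4@(0,4):R a5@(3,4):P a6@(3,4):P a7@(3,4):P a8@(1,3):R
t=3: a0@(2,0):P a1@(2,0):P a2@(1,0):R a3@(1,4):R a4@(1,4):R a5@(0,4):P a6@(0,4):P a7@(0,4):P a8@(0,3):R
t=4: a0@(1,0):P a1@(1,0):P a2@(0,0):R a3@(2,4):R a4@(2,4):R a5@(1,4):P a6@(1,4):P a7@(1,4):P a8@(0,2):R
t=5: a0@(0,0):P a1@(0,0):P a2@(3,0):R a3@(3,4):R a4@(3,4):R a5@(2,4):P a6@(2,4):P a7@(2,4):P a8@(0,3):R

no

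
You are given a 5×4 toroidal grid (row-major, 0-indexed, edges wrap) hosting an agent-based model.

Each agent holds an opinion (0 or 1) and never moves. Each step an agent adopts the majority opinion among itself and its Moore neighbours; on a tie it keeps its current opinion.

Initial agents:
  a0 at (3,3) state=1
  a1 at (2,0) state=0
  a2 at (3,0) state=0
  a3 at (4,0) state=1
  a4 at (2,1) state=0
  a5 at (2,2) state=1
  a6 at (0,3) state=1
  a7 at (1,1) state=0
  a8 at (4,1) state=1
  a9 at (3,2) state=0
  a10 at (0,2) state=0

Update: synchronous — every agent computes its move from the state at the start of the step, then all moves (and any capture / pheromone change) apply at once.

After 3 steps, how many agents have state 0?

t=1: a0@(3,3):1 a1@(2,0):0 a2@(3,0):0 a3@(4,0):1 a4@(2,1):0 a5@(2,2):0 a6@(0,3):1 a7@(1,1):0 a8@(4,1):0 a9@(3,2):1 a10@(0,2):0
t=2: a0@(3,3):1 a1@(2,0):0 a2@(3,0):0 a3@(4,0):1 a4@(2,1):0 a5@(2,2):0 a6@(0,3):1 a7@(1,1):0 a8@(4,1):0 a9@(3,2):0 a10@(0,2):0
t=3: a0@(3,3):0 a1@(2,0):0 a2@(3,0):0 a3@(4,0):1 a4@(2,1):0 a5@(2,2):0 a6@(0,3):1 a7@(1,1):0 a8@(4,1):0 a9@(3,2):0 a10@(0,2):0

9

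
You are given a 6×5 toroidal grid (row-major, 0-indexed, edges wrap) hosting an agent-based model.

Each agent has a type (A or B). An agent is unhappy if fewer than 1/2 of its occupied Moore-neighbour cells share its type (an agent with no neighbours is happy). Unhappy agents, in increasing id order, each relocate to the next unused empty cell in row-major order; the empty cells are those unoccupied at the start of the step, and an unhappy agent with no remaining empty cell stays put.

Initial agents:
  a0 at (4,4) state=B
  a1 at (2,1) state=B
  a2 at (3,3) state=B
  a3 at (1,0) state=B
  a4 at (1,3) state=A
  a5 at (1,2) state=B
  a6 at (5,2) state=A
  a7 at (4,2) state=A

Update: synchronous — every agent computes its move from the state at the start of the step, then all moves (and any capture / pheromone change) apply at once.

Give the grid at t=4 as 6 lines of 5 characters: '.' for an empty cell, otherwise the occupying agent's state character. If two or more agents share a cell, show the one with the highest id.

.A...
B.B..
.B...
...B.
..A.B
..A..

t=1: a0@(4,4):B a1@(2,1):B a2@(3,3):B a3@(1,0):B a4@(0,0):A a5@(1,2):B a6@(5,2):A a7@(4,2):A
t=2: a0@(4,4):B a1@(2,1):B a2@(3,3):B a3@(1,0):B a4@(0,1):A a5@(1,2):B a6@(5,2):A a7@(4,2):A
t=3: a0@(4,4):B a1@(2,1):B a2@(3,3):B a3@(1,0):B a4@(0,0):A a5@(1,2):B a6@(5,2):A a7@(4,2):A
t=4: a0@(4,4):B a1@(2,1):B a2@(3,3):B a3@(1,0):B a4@(0,1):A a5@(1,2):B a6@(5,2):A a7@(4,2):A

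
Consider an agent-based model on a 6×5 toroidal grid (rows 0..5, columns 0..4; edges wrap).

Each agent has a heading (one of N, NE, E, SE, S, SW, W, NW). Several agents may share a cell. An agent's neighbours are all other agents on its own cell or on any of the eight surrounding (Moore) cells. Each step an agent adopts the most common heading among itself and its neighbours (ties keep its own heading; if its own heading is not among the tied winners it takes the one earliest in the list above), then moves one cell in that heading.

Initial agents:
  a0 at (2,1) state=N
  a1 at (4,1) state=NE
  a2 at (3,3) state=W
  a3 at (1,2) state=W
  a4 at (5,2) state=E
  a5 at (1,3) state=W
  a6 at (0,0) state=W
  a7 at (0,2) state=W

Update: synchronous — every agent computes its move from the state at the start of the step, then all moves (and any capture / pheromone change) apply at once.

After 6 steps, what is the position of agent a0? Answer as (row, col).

t=1: a0@(1,1):N a1@(3,2):NE a2@(3,2):W a3@(1,1):W a4@(5,3):E a5@(1,2):W a6@(0,4):W a7@(0,1):W
t=2: a0@(1,0):W a1@(2,3):NE a2@(3,1):W a3@(1,0):W a4@(5,4):E a5@(1,1):W a6@(0,3):W a7@(0,0):W
t=3: a0@(1,4):W a1@(1,4):NE a2@(3,0):W a3@(1,4):W a4@(5,3):W a5@(1,0):W a6@(0,2):W a7@(0,4):W
t=4: a0@(1,3):W a1@(1,3):W a2@(3,4):W a3@(1,3):W a4@(5,2):W a5@(1,4):W a6@(0,1):W a7@(0,3):W
t=5: a0@(1,2):W a1@(1,2):W a2@(3,3):W a3@(1,2):W a4@(5,1):W a5@(1,3):W a6@(0,0):W a7@(0,2):W
t=6: a0@(1,1):W a1@(1,1):W a2@(3,2):W a3@(1,1):W a4@(5,0):W a5@(1,2):W a6@(0,4):W a7@(0,1):W

(1, 1)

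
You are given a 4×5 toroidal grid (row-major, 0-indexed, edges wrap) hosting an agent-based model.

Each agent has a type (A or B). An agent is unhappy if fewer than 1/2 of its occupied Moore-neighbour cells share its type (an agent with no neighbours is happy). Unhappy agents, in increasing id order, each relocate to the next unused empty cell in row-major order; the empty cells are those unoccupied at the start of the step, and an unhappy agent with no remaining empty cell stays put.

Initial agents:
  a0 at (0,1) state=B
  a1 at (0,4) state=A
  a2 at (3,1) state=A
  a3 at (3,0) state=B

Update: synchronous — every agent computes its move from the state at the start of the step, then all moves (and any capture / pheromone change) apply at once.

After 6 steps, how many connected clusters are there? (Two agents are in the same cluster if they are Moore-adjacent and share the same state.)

t=1: a0@(0,1):B a1@(0,0):A a2@(0,2):A a3@(0,3):B
t=2: a0@(0,4):B a1@(1,0):A a2@(1,1):A a3@(1,2):B
t=3: a0@(0,0):B a1@(1,0):A a2@(1,1):A a3@(0,1):B
t=4: a0@(0,2):B a1@(0,3):A a2@(0,4):A a3@(1,2):B
t=5: a0@(0,2):B a1@(0,0):A a2@(0,4):A a3@(1,2):B
t=6: (unchanged — steady state)

2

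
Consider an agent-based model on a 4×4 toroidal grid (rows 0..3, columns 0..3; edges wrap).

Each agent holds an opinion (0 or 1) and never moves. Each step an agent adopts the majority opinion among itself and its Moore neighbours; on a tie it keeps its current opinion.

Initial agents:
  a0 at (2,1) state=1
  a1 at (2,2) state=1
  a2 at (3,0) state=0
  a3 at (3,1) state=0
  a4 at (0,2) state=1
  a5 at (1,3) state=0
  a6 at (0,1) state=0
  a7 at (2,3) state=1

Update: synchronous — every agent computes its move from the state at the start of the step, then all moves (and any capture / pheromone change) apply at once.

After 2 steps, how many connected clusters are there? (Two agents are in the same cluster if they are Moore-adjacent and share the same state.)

2

t=1: a0@(2,1):1 a1@(2,2):1 a2@(3,0):0 a3@(3,1):0 a4@(0,2):0 a5@(1,3):1 a6@(0,1):0 a7@(2,3):1
t=2: (unchanged — steady state)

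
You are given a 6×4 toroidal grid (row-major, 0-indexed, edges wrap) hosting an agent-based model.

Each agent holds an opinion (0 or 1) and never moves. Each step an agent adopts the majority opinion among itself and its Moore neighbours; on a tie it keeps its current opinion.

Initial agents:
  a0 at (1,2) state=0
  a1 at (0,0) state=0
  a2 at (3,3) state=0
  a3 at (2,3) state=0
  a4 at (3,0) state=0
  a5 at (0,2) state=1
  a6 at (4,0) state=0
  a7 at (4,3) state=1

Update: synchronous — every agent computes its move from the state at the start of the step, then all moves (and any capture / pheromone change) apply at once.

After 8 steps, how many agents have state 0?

t=1: a0@(1,2):0 a1@(0,0):0 a2@(3,3):0 a3@(2,3):0 a4@(3,0):0 a5@(0,2):1 a6@(4,0):0 a7@(4,3):0
t=2: (unchanged — steady state)

7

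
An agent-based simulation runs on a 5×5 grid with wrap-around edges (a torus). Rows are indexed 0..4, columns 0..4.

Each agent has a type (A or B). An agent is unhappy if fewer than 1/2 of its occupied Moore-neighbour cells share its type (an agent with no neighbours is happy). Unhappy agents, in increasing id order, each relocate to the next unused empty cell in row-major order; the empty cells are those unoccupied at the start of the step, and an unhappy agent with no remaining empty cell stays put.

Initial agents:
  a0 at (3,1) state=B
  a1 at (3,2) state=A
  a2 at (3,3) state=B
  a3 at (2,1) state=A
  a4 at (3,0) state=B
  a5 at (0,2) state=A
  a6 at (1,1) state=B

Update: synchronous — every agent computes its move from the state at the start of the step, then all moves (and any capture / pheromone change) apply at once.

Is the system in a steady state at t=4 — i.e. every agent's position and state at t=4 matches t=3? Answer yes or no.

t=1: a0@(0,0):B a1@(0,1):A a2@(0,3):B a3@(0,4):A a4@(3,0):B a5@(1,0):A a6@(1,2):B
t=2: a0@(0,2):B a1@(1,1):A a2@(0,3):B a3@(1,3):A a4@(3,0):B a5@(1,0):A a6@(1,2):B
t=3: a0@(0,2):B a1@(0,0):A a2@(0,3):B a3@(0,1):A a4@(3,0):B a5@(1,0):A a6@(1,2):B
t=4: (unchanged — steady state)

yes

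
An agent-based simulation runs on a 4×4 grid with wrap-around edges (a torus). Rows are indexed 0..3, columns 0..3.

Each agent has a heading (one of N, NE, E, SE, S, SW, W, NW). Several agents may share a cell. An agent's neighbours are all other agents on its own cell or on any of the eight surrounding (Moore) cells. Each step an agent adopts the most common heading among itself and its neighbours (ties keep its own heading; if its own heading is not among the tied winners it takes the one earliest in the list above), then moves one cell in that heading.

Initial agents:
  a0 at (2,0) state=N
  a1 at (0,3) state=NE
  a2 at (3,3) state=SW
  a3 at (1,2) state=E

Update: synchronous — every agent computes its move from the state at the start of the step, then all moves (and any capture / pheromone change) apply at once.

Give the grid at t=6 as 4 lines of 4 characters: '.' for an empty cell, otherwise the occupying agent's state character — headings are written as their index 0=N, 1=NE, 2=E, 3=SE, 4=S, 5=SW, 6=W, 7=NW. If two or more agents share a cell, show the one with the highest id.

t=1: a0@(1,0):N a1@(3,0):NE a2@(0,2):SW a3@(1,3):E
t=2: a0@(0,0):N a1@(2,1):NE a2@(1,1):SW a3@(1,0):E
t=3: a0@(3,0):N a1@(1,2):NE a2@(2,0):SW a3@(1,1):E
t=4: a0@(2,0):N a1@(0,3):NE a2@(3,3):SW a3@(1,2):E
t=5: a0@(1,0):N a1@(3,0):NE a2@(0,2):SW a3@(1,3):E
t=6: a0@(0,0):N a1@(2,1):NE a2@(1,1):SW a3@(1,0):E

0...
25..
.1..
....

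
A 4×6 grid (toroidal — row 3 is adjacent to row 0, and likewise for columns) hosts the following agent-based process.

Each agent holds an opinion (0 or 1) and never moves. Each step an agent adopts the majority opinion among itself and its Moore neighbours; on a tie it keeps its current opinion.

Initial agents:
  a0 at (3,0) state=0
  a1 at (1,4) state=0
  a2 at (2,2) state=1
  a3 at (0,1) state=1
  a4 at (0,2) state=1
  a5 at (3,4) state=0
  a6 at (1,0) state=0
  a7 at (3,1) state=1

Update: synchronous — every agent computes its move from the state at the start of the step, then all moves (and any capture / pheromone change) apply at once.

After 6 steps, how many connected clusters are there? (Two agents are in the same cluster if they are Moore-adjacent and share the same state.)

4

t=1: a0@(3,0):1 a1@(1,4):0 a2@(2,2):1 a3@(0,1):1 a4@(0,2):1 a5@(3,4):0 a6@(1,0):0 a7@(3,1):1
t=2: (unchanged — steady state)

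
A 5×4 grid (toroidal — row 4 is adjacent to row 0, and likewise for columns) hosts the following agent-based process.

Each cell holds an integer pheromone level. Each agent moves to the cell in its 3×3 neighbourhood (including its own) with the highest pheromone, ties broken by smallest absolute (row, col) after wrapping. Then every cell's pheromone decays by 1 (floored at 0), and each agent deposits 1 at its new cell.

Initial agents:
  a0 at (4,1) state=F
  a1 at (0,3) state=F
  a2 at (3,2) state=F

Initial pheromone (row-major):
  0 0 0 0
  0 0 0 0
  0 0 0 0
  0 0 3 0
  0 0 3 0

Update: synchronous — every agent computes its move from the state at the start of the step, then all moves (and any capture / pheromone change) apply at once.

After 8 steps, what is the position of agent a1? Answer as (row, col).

t=1: a0@(3,2) a1@(4,2) a2@(3,2) | pheromone: 0 0 0 0 / 0 0 0 0 / 0 0 0 0 / 0 0 4 0 / 0 0 3 0
t=2: a0@(3,2) a1@(3,2) a2@(3,2) | pheromone: 0 0 0 0 / 0 0 0 0 / 0 0 0 0 / 0 0 6 0 / 0 0 2 0
t=3: a0@(3,2) a1@(3,2) a2@(3,2) | pheromone: 0 0 0 0 / 0 0 0 0 / 0 0 0 0 / 0 0 8 0 / 0 0 1 0
t=4: a0@(3,2) a1@(3,2) a2@(3,2) | pheromone: 0 0 0 0 / 0 0 0 0 / 0 0 0 0 / 0 0 10 0 / 0 0 0 0
t=5: a0@(3,2) a1@(3,2) a2@(3,2) | pheromone: 0 0 0 0 / 0 0 0 0 / 0 0 0 0 / 0 0 12 0 / 0 0 0 0
t=6: a0@(3,2) a1@(3,2) a2@(3,2) | pheromone: 0 0 0 0 / 0 0 0 0 / 0 0 0 0 / 0 0 14 0 / 0 0 0 0
t=7: a0@(3,2) a1@(3,2) a2@(3,2) | pheromone: 0 0 0 0 / 0 0 0 0 / 0 0 0 0 / 0 0 16 0 / 0 0 0 0
t=8: a0@(3,2) a1@(3,2) a2@(3,2) | pheromone: 0 0 0 0 / 0 0 0 0 / 0 0 0 0 / 0 0 18 0 / 0 0 0 0

(3, 2)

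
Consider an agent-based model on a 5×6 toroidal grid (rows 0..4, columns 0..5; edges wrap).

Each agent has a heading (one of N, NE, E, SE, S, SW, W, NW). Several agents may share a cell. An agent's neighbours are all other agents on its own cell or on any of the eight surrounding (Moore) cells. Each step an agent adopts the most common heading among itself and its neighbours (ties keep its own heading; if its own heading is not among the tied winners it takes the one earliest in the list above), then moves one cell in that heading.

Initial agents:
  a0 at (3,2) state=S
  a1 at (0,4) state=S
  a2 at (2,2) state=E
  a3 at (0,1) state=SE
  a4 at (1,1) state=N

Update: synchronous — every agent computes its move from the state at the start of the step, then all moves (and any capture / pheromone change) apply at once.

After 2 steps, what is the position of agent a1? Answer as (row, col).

t=1: a0@(4,2):S a1@(1,4):S a2@(2,3):E a3@(1,2):SE a4@(0,1):N
t=2: a0@(0,2):S a1@(2,4):S a2@(2,4):E a3@(2,3):SE a4@(4,1):N

(2, 4)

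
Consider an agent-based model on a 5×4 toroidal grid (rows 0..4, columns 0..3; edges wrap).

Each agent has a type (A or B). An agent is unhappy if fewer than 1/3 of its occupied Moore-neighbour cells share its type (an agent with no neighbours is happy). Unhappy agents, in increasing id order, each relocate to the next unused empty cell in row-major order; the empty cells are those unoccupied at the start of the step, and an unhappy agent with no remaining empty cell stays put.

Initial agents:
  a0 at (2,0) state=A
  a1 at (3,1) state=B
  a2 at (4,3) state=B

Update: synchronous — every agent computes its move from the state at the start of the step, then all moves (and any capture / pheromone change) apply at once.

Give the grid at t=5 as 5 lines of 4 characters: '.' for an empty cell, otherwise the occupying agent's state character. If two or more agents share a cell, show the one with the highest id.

A..B
B...
....
....
....

t=1: a0@(0,0):A a1@(0,1):B a2@(4,3):B
t=2: a0@(0,2):A a1@(0,3):B a2@(1,0):B
t=3: a0@(0,0):A a1@(0,3):B a2@(1,0):B
t=4: a0@(0,1):A a1@(0,3):B a2@(1,0):B
t=5: a0@(0,0):A a1@(0,3):B a2@(1,0):B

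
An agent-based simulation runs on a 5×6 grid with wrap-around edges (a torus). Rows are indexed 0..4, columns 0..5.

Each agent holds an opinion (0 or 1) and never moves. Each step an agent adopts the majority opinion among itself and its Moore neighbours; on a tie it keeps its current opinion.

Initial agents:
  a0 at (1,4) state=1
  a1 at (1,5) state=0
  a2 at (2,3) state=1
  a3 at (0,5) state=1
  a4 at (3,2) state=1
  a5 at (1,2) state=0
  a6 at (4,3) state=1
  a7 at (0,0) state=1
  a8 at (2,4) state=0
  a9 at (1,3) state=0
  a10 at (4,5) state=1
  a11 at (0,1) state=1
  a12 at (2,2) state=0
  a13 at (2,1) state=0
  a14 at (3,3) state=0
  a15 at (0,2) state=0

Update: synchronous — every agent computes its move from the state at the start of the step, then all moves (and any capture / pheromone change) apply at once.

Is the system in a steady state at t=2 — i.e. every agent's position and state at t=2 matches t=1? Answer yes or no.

no

t=1: a0@(1,4):1 a1@(1,5):1 a2@(2,3):0 a3@(0,5):1 a4@(3,2):1 a5@(1,2):0 a6@(4,3):1 a7@(0,0):1 a8@(2,4):0 a9@(1,3):0 a10@(4,5):1 a11@(0,1):1 a12@(2,2):0 a13@(2,1):0 a14@(3,3):0 a15@(0,2):0
t=2: a0@(1,4):1 a1@(1,5):1 a2@(2,3):0 a3@(0,5):1 a4@(3,2):0 a5@(1,2):0 a6@(4,3):1 a7@(0,0):1 a8@(2,4):0 a9@(1,3):0 a10@(4,5):1 a11@(0,1):1 a12@(2,2):0 a13@(2,1):0 a14@(3,3):0 a15@(0,2):0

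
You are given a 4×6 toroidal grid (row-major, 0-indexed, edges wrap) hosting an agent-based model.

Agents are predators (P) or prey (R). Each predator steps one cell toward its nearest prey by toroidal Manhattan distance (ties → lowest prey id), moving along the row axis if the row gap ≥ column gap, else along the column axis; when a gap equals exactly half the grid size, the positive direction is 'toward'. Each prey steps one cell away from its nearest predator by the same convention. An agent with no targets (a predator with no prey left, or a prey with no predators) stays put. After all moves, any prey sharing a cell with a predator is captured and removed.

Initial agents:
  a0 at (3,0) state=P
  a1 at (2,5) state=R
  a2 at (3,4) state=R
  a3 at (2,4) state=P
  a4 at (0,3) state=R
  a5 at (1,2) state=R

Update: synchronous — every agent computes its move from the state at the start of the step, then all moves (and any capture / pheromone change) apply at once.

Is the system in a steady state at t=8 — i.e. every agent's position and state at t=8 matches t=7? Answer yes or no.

t=1: a0@(2,0):P a2@(0,4):R a3@(2,5):P a4@(3,3):R a5@(1,1):R
t=2: a0@(1,0):P a2@(3,4):R a3@(3,5):P a4@(3,2):R a5@(0,1):R
t=3: a0@(0,0):P a2@(3,3):R a3@(3,4):P a4@(3,1):R a5@(3,1):R
t=4: a0@(3,0):P a2@(3,2):R a3@(3,3):P a4@(2,1):R a5@(2,1):R
t=5: a0@(3,1):P a3@(3,2):P a4@(1,1):R a5@(1,1):R
t=6: a0@(0,1):P a3@(0,2):P
t=7: (unchanged — steady state)

yes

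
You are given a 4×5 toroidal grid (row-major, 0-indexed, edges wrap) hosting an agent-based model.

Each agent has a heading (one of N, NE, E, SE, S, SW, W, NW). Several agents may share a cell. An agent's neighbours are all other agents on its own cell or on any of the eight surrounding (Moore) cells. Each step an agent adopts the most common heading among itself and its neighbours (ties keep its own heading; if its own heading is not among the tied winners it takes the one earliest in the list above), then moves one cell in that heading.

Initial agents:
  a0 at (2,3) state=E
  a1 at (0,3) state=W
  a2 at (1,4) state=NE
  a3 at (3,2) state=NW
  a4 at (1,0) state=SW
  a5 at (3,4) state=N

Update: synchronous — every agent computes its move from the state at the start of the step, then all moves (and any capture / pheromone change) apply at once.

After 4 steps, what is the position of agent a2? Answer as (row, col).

t=1: a0@(2,4):E a1@(0,2):W a2@(0,0):NE a3@(2,1):NW a4@(2,4):SW a5@(2,4):N
t=2: a0@(2,0):E a1@(0,1):W a2@(3,1):NE a3@(1,0):NW a4@(3,3):SW a5@(1,4):N
t=3: a0@(2,1):E a1@(0,0):W a2@(2,2):NE a3@(0,4):NW a4@(0,2):SW a5@(0,4):N
t=4: a0@(2,2):E a1@(0,4):W a2@(1,3):NE a3@(3,3):NW a4@(1,1):SW a5@(3,4):N

(1, 3)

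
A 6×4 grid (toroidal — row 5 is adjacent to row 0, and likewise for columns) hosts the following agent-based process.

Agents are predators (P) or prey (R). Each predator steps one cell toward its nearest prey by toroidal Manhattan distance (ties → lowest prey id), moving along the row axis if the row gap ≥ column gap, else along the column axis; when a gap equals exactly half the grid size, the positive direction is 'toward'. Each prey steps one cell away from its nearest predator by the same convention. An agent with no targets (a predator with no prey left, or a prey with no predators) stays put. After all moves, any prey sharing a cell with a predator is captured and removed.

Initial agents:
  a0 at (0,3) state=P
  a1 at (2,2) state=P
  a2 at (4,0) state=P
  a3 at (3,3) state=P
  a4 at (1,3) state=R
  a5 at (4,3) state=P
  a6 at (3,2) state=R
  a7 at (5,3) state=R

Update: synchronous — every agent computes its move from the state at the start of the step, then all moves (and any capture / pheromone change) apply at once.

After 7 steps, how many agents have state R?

3

t=1: a0@(1,3):P a1@(3,2):P a2@(5,0):P a3@(3,2):P a4@(2,3):R a5@(5,3):P a6@(4,2):R a7@(4,3):R
t=2: a0@(2,3):P a1@(4,2):P a2@(4,0):P a3@(4,2):P a4@(3,3):R a5@(4,3):P a6@(5,2):R a7@(3,3):R
t=3: a0@(3,3):P a1@(5,2):P a2@(3,0):P a3@(5,2):P a4@(4,3):R a5@(3,3):P a6@(0,2):R a7@(4,3):R
t=4: a0@(4,3):P a1@(0,2):P a2@(4,0):P a3@(0,2):P a4@(5,3):R a5@(4,3):P a6@(1,2):R a7@(5,3):R
t=5: a0@(5,3):P a1@(1,2):P a2@(5,0):P a3@(1,2):P a4@(0,3):R a5@(5,3):P a6@(2,2):R a7@(0,3):R
t=6: a0@(0,3):P a1@(2,2):P a2@(0,0):P a3@(2,2):P a4@(1,3):R a5@(0,3):P a6@(3,2):R a7@(1,3):R
t=7: a0@(1,3):P a1@(3,2):P a2@(1,0):P a3@(3,2):P a4@(2,3):R a5@(1,3):P a6@(4,2):R a7@(2,3):R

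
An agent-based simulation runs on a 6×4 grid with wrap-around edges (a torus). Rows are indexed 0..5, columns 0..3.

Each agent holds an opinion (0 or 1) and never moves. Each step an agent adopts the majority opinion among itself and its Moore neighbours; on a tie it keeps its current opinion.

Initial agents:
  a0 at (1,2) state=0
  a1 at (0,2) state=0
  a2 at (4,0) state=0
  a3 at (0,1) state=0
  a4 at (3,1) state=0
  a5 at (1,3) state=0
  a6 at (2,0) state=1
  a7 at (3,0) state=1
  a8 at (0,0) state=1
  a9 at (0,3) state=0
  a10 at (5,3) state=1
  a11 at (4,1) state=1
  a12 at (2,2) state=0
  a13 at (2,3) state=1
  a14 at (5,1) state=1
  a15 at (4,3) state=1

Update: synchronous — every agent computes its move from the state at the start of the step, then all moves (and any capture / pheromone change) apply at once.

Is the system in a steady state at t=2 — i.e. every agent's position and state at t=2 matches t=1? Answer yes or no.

t=1: a0@(1,2):0 a1@(0,2):0 a2@(4,0):1 a3@(0,1):0 a4@(3,1):0 a5@(1,3):0 a6@(2,0):1 a7@(3,0):1 a8@(0,0):1 a9@(0,3):0 a10@(5,3):1 a11@(4,1):1 a12@(2,2):0 a13@(2,3):1 a14@(5,1):1 a15@(4,3):1
t=2: a0@(1,2):0 a1@(0,2):0 a2@(4,0):1 a3@(0,1):0 a4@(3,1):1 a5@(1,3):0 a6@(2,0):1 a7@(3,0):1 a8@(0,0):1 a9@(0,3):0 a10@(5,3):1 a11@(4,1):1 a12@(2,2):0 a13@(2,3):1 a14@(5,1):1 a15@(4,3):1

no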